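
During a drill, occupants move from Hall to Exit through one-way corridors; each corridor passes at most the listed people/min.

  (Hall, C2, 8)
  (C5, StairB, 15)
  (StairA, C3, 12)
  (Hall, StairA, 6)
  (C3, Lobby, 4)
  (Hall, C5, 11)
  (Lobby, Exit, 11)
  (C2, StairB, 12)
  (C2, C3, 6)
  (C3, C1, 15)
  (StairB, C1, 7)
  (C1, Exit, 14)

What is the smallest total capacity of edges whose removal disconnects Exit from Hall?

18

Augment Hall→C5→StairB→C1→Exit: bottleneck 7, flow now 7.
Augment Hall→StairA→C3→C1→Exit: bottleneck 6, flow now 13.
Augment Hall→C2→C3→C1→Exit: bottleneck 1, flow now 14.
Augment Hall→C2→C3→Lobby→Exit: bottleneck 4, flow now 18.
No augmenting path remains; maximum flow = 18.
By max-flow min-cut, the minimum cut capacity equals the max flow.
In the residual graph, reachable from Hall: {Hall, C5, StairA, C2, C3, StairB, C1}.
Min-cut edges: C3→Lobby (4), C1→Exit (14); capacity 4 + 14 = 18.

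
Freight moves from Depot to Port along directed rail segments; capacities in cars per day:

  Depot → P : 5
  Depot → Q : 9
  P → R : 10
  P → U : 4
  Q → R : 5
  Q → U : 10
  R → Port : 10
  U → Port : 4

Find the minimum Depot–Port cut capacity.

Augment Depot→P→R→Port: bottleneck 5, flow now 5.
Augment Depot→Q→R→Port: bottleneck 5, flow now 10.
Augment Depot→Q→U→Port: bottleneck 4, flow now 14.
No augmenting path remains; maximum flow = 14.
By max-flow min-cut, the minimum cut capacity equals the max flow.
In the residual graph, reachable from Depot: {Depot}.
Min-cut edges: Depot→P (5), Depot→Q (9); capacity 5 + 9 = 14.

14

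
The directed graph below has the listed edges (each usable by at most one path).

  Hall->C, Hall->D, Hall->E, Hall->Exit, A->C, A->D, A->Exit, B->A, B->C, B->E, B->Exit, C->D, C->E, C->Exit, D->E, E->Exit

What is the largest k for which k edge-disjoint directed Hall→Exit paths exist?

Assign every edge capacity 1; by Menger, the answer equals the max flow.
Path Hall→Exit (+1); total 1.
Path Hall→C→Exit (+1); total 2.
Path Hall→E→Exit (+1); total 3.
No residual Hall→Exit path; max flow = 3.
Certifying cut of size 3: {E→Exit, Hall→C, Hall→Exit}.

3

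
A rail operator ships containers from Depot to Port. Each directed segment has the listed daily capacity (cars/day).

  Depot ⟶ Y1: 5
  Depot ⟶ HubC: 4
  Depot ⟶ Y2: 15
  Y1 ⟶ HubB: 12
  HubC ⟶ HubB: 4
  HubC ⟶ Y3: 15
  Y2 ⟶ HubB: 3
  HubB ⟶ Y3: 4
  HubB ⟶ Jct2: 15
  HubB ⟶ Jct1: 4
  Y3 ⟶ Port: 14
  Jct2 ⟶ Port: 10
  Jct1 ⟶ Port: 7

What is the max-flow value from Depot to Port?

Augment Depot→HubC→Y3→Port: bottleneck 4, flow now 4.
Augment Depot→Y1→HubB→Y3→Port: bottleneck 4, flow now 8.
Augment Depot→Y1→HubB→Jct2→Port: bottleneck 1, flow now 9.
Augment Depot→Y2→HubB→Jct2→Port: bottleneck 3, flow now 12.
No augmenting path remains; maximum flow = 12.
In the residual graph, reachable from Depot: {Depot, Y2}.
Min-cut edges: Depot→Y1 (5), Depot→HubC (4), Y2→HubB (3); capacity 5 + 4 + 3 = 12.
This cut is saturated, so no flow can exceed 12.

12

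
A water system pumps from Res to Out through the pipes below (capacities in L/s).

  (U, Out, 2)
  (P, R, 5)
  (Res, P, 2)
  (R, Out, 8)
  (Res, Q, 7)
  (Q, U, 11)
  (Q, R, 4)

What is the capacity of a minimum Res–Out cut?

Augment Res→P→R→Out: bottleneck 2, flow now 2.
Augment Res→Q→R→Out: bottleneck 4, flow now 6.
Augment Res→Q→U→Out: bottleneck 2, flow now 8.
No augmenting path remains; maximum flow = 8.
By max-flow min-cut, the minimum cut capacity equals the max flow.
In the residual graph, reachable from Res: {Res, Q, U}.
Min-cut edges: Res→P (2), Q→R (4), U→Out (2); capacity 2 + 4 + 2 = 8.

8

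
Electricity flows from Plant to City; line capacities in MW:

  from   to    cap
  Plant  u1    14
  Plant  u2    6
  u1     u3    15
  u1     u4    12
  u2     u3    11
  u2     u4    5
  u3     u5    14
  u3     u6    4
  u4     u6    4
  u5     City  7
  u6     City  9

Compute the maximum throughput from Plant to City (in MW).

Augment Plant→u1→u3→u5→City: bottleneck 7, flow now 7.
Augment Plant→u1→u3→u6→City: bottleneck 4, flow now 11.
Augment Plant→u1→u4→u6→City: bottleneck 3, flow now 14.
Augment Plant→u2→u4→u6→City: bottleneck 1, flow now 15.
No augmenting path remains; maximum flow = 15.
In the residual graph, reachable from Plant: {Plant, u1, u2, u3, u4, u5}.
Min-cut edges: u3→u6 (4), u4→u6 (4), u5→City (7); capacity 4 + 4 + 7 = 15.
This cut is saturated, so no flow can exceed 15.

15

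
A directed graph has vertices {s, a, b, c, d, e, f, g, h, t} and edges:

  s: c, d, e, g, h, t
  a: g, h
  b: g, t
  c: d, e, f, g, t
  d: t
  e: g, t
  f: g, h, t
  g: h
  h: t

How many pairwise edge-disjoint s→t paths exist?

Assign every edge capacity 1; by Menger, the answer equals the max flow.
Path s→t (+1); total 1.
Path s→c→t (+1); total 2.
Path s→d→t (+1); total 3.
Path s→e→t (+1); total 4.
Path s→h→t (+1); total 5.
No residual s→t path; max flow = 5.
Certifying cut of size 5: {h→t, s→c, s→d, s→e, s→t}.

5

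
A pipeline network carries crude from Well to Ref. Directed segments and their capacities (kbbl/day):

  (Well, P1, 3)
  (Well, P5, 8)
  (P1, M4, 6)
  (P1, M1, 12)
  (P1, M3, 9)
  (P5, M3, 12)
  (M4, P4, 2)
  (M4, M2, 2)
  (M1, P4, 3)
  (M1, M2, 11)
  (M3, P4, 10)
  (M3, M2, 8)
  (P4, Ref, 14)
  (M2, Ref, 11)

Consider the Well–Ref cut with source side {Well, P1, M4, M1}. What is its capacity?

Edges leaving {Well, P1, M4, M1}: Well→P5 (8), P1→M3 (9), M4→P4 (2), M4→M2 (2), M1→P4 (3), M1→M2 (11).
Cut capacity = 8 + 9 + 2 + 2 + 3 + 11 = 35.

35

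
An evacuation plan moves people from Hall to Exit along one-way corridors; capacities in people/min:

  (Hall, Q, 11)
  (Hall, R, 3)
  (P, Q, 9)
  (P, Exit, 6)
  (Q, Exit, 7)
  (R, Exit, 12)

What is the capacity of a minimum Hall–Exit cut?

10

Augment Hall→Q→Exit: bottleneck 7, flow now 7.
Augment Hall→R→Exit: bottleneck 3, flow now 10.
No augmenting path remains; maximum flow = 10.
By max-flow min-cut, the minimum cut capacity equals the max flow.
In the residual graph, reachable from Hall: {Hall, Q}.
Min-cut edges: Hall→R (3), Q→Exit (7); capacity 3 + 7 = 10.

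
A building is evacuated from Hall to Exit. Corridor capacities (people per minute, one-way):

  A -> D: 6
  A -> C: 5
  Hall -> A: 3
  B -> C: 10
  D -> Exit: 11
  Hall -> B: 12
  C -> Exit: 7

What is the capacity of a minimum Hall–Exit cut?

Augment Hall→A→C→Exit: bottleneck 3, flow now 3.
Augment Hall→B→C→Exit: bottleneck 4, flow now 7.
Augment Hall→B→C→A→D→Exit: bottleneck 3, flow now 10. (uses reverse residual edge)
No augmenting path remains; maximum flow = 10.
By max-flow min-cut, the minimum cut capacity equals the max flow.
In the residual graph, reachable from Hall: {Hall, B, C}.
Min-cut edges: Hall→A (3), C→Exit (7); capacity 3 + 7 = 10.

10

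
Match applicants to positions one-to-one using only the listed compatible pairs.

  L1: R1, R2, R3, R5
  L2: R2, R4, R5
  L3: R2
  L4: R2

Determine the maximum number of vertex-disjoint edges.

Unit-capacity flow: source→left, listed edges, right→sink; max matching = max flow.
Augmenting path L1→R1 (+1); matched 1.
Augmenting path L2→R2 (+1); matched 2.
Augmenting path L3→R2→L2→R4 (+1); matched 3.
No augmenting path remains; maximum matching = 3.
König certificate: {L1, L2, R2} is a vertex cover of size 3 (every listed pair touches it), so no matching can be larger.

3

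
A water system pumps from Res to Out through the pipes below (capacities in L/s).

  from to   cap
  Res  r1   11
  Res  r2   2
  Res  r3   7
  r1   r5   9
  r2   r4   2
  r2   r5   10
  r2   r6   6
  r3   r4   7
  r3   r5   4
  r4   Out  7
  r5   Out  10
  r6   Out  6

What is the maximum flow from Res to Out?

Augment Res→r1→r5→Out: bottleneck 9, flow now 9.
Augment Res→r2→r4→Out: bottleneck 2, flow now 11.
Augment Res→r3→r4→Out: bottleneck 5, flow now 16.
Augment Res→r3→r5→Out: bottleneck 1, flow now 17.
Augment Res→r3→r4→r2→r6→Out: bottleneck 1, flow now 18. (uses reverse residual edge)
No augmenting path remains; maximum flow = 18.
In the residual graph, reachable from Res: {Res, r1}.
Min-cut edges: Res→r2 (2), Res→r3 (7), r1→r5 (9); capacity 2 + 7 + 9 = 18.
This cut is saturated, so no flow can exceed 18.

18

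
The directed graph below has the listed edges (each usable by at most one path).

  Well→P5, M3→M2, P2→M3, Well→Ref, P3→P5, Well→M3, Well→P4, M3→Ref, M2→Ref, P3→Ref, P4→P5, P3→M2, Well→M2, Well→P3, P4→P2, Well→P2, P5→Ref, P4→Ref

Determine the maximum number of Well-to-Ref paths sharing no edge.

6

Assign every edge capacity 1; by Menger, the answer equals the max flow.
Path Well→Ref (+1); total 1.
Path Well→P4→Ref (+1); total 2.
Path Well→M3→Ref (+1); total 3.
Path Well→P5→Ref (+1); total 4.
Path Well→M2→Ref (+1); total 5.
Path Well→P3→Ref (+1); total 6.
No residual Well→Ref path; max flow = 6.
Certifying cut of size 6: {M2→Ref, M3→Ref, Well→P3, Well→P4, Well→P5, Well→Ref}.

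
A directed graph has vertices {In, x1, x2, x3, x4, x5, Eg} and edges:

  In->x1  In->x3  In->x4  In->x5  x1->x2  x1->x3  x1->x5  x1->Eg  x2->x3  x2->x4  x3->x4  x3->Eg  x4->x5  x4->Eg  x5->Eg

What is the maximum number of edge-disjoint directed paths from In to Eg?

Assign every edge capacity 1; by Menger, the answer equals the max flow.
Path In→x1→Eg (+1); total 1.
Path In→x3→Eg (+1); total 2.
Path In→x4→Eg (+1); total 3.
Path In→x5→Eg (+1); total 4.
No residual In→Eg path; max flow = 4.
Certifying cut of size 4: {In→x1, In→x3, In→x4, In→x5}.

4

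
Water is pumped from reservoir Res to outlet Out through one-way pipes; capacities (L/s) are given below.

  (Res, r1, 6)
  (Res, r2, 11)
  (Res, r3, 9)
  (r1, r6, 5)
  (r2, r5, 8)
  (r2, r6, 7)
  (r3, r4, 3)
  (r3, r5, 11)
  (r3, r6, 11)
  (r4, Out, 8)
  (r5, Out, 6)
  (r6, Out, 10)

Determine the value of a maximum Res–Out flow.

Augment Res→r1→r6→Out: bottleneck 5, flow now 5.
Augment Res→r2→r5→Out: bottleneck 6, flow now 11.
Augment Res→r2→r6→Out: bottleneck 5, flow now 16.
Augment Res→r3→r4→Out: bottleneck 3, flow now 19.
No augmenting path remains; maximum flow = 19.
In the residual graph, reachable from Res: {Res, r1, r2, r3, r5, r6}.
Min-cut edges: r3→r4 (3), r5→Out (6), r6→Out (10); capacity 3 + 6 + 10 = 19.
This cut is saturated, so no flow can exceed 19.

19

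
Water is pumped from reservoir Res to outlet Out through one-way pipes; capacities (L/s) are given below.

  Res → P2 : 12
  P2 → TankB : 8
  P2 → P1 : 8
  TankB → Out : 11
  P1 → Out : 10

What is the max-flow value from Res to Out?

Augment Res→P2→TankB→Out: bottleneck 8, flow now 8.
Augment Res→P2→P1→Out: bottleneck 4, flow now 12.
No augmenting path remains; maximum flow = 12.
In the residual graph, reachable from Res: {Res}.
Min-cut edges: Res→P2 (12); capacity 12 = 12.
This cut is saturated, so no flow can exceed 12.

12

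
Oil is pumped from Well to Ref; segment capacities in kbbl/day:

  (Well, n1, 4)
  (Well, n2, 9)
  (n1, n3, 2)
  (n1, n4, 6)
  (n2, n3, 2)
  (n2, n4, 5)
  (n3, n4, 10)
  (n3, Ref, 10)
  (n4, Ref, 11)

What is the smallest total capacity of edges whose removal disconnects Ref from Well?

Augment Well→n1→n3→Ref: bottleneck 2, flow now 2.
Augment Well→n1→n4→Ref: bottleneck 2, flow now 4.
Augment Well→n2→n3→Ref: bottleneck 2, flow now 6.
Augment Well→n2→n4→Ref: bottleneck 5, flow now 11.
No augmenting path remains; maximum flow = 11.
By max-flow min-cut, the minimum cut capacity equals the max flow.
In the residual graph, reachable from Well: {Well, n2}.
Min-cut edges: Well→n1 (4), n2→n3 (2), n2→n4 (5); capacity 4 + 2 + 5 = 11.

11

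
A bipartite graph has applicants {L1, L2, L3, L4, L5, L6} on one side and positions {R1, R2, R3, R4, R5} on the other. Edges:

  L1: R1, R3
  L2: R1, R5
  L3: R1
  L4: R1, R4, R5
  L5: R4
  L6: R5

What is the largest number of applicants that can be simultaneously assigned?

4

Unit-capacity flow: source→left, listed edges, right→sink; max matching = max flow.
Augmenting path L1→R1 (+1); matched 1.
Augmenting path L2→R5 (+1); matched 2.
Augmenting path L4→R4 (+1); matched 3.
Augmenting path L3→R1→L1→R3 (+1); matched 4.
No augmenting path remains; maximum matching = 4.
König certificate: {L1, R1, R4, R5} is a vertex cover of size 4 (every listed pair touches it), so no matching can be larger.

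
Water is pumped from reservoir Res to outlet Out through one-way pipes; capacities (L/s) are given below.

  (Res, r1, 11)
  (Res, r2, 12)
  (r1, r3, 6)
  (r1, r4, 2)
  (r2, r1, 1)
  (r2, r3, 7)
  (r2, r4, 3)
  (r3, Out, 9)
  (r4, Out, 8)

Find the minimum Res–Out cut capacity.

14

Augment Res→r1→r3→Out: bottleneck 6, flow now 6.
Augment Res→r1→r4→Out: bottleneck 2, flow now 8.
Augment Res→r2→r3→Out: bottleneck 3, flow now 11.
Augment Res→r2→r4→Out: bottleneck 3, flow now 14.
No augmenting path remains; maximum flow = 14.
By max-flow min-cut, the minimum cut capacity equals the max flow.
In the residual graph, reachable from Res: {Res, r1, r2, r3}.
Min-cut edges: r1→r4 (2), r2→r4 (3), r3→Out (9); capacity 2 + 3 + 9 = 14.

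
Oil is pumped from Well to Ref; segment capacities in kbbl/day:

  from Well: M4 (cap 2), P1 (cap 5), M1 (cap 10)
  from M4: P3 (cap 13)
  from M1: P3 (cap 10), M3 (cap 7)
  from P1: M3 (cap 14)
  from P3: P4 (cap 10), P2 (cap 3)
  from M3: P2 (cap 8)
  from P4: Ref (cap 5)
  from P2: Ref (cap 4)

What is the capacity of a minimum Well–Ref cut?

Augment Well→M4→P3→P4→Ref: bottleneck 2, flow now 2.
Augment Well→M1→P3→P4→Ref: bottleneck 3, flow now 5.
Augment Well→M1→P3→P2→Ref: bottleneck 3, flow now 8.
Augment Well→M1→M3→P2→Ref: bottleneck 1, flow now 9.
No augmenting path remains; maximum flow = 9.
By max-flow min-cut, the minimum cut capacity equals the max flow.
In the residual graph, reachable from Well: {Well, M4, M1, P1, P3, M3, P4, P2}.
Min-cut edges: P4→Ref (5), P2→Ref (4); capacity 5 + 4 = 9.

9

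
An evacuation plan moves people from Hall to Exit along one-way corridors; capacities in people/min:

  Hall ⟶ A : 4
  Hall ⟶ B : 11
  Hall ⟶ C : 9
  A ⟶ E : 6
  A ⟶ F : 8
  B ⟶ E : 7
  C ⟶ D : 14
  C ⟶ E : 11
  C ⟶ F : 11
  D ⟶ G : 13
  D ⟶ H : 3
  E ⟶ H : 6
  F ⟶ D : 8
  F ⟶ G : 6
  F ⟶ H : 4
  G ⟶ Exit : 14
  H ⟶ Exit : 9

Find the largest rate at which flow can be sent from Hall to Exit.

Augment Hall→A→E→H→Exit: bottleneck 4, flow now 4.
Augment Hall→B→E→H→Exit: bottleneck 2, flow now 6.
Augment Hall→C→D→G→Exit: bottleneck 9, flow now 15.
Augment Hall→B→E→A→F→G→Exit: bottleneck 4, flow now 19. (uses reverse residual edge)
No augmenting path remains; maximum flow = 19.
In the residual graph, reachable from Hall: {Hall, B, E}.
Min-cut edges: Hall→A (4), Hall→C (9), E→H (6); capacity 4 + 9 + 6 = 19.
This cut is saturated, so no flow can exceed 19.

19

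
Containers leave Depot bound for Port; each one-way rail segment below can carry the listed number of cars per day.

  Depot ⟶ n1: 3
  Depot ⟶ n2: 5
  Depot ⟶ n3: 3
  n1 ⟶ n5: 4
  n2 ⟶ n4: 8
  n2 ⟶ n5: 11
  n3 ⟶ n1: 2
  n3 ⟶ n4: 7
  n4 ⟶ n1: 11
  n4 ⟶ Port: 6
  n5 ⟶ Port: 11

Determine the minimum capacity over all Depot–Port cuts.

Augment Depot→n1→n5→Port: bottleneck 3, flow now 3.
Augment Depot→n2→n4→Port: bottleneck 5, flow now 8.
Augment Depot→n3→n4→Port: bottleneck 1, flow now 9.
Augment Depot→n3→n1→n5→Port: bottleneck 1, flow now 10.
Augment Depot→n3→n4→n2→n5→Port: bottleneck 1, flow now 11. (uses reverse residual edge)
No augmenting path remains; maximum flow = 11.
By max-flow min-cut, the minimum cut capacity equals the max flow.
In the residual graph, reachable from Depot: {Depot}.
Min-cut edges: Depot→n1 (3), Depot→n2 (5), Depot→n3 (3); capacity 3 + 5 + 3 = 11.

11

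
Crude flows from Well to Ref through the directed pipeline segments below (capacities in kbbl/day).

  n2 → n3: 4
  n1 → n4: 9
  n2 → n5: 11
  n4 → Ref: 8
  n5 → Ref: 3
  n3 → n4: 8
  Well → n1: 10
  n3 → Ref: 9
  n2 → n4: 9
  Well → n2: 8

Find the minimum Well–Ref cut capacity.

15

Augment Well→n1→n4→Ref: bottleneck 8, flow now 8.
Augment Well→n2→n3→Ref: bottleneck 4, flow now 12.
Augment Well→n2→n5→Ref: bottleneck 3, flow now 15.
No augmenting path remains; maximum flow = 15.
By max-flow min-cut, the minimum cut capacity equals the max flow.
In the residual graph, reachable from Well: {Well, n1, n2, n4, n5}.
Min-cut edges: n2→n3 (4), n4→Ref (8), n5→Ref (3); capacity 4 + 8 + 3 = 15.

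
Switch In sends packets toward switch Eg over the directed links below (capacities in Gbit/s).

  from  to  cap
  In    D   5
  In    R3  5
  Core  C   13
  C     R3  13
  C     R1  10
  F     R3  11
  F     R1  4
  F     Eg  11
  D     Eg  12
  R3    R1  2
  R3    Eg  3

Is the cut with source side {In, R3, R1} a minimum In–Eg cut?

Given cut capacity: 5 + 3 = 8.
Augment In→D→Eg: bottleneck 5, flow now 5.
Augment In→R3→Eg: bottleneck 3, flow now 8.
No augmenting path remains; maximum flow = 8.
Cut capacity 8 equals the max flow, so it is a minimum cut.

Yes — it is a minimum cut (capacity 8).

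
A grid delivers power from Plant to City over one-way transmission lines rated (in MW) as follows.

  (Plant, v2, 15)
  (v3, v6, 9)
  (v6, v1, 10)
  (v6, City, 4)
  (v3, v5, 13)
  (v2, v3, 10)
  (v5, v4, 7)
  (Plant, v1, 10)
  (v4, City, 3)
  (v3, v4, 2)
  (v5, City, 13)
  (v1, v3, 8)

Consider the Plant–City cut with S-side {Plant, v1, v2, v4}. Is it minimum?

No — its capacity is 21, but the minimum cut has capacity 18.

Given cut capacity: 8 + 10 + 3 = 21.
Augment Plant→v1→v3→v4→City: bottleneck 2, flow now 2.
Augment Plant→v1→v3→v5→City: bottleneck 6, flow now 8.
Augment Plant→v2→v3→v5→City: bottleneck 7, flow now 15.
Augment Plant→v2→v3→v6→City: bottleneck 3, flow now 18.
No augmenting path remains; maximum flow = 18.
In the residual graph, reachable from Plant: {Plant, v1, v2}.
Min-cut edges: v1→v3 (8), v2→v3 (10); capacity 8 + 10 = 18.
Cut capacity 21 exceeds the max flow 18, so it is not minimum.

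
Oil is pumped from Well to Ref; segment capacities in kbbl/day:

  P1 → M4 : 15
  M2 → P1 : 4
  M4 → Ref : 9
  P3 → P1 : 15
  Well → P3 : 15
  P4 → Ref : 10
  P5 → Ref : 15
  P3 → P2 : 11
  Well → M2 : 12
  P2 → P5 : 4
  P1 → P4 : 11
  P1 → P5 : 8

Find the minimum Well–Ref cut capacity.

19

Augment Well→M2→P1→P5→Ref: bottleneck 4, flow now 4.
Augment Well→P3→P1→P5→Ref: bottleneck 4, flow now 8.
Augment Well→P3→P1→M4→Ref: bottleneck 9, flow now 17.
Augment Well→P3→P1→P4→Ref: bottleneck 2, flow now 19.
No augmenting path remains; maximum flow = 19.
By max-flow min-cut, the minimum cut capacity equals the max flow.
In the residual graph, reachable from Well: {Well, M2}.
Min-cut edges: Well→P3 (15), M2→P1 (4); capacity 15 + 4 = 19.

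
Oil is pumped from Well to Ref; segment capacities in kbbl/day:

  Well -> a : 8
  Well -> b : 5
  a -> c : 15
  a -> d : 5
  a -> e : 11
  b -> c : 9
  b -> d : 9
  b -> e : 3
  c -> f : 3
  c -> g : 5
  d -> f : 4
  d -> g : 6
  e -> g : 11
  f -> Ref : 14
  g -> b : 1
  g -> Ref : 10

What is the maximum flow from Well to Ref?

Augment Well→a→c→f→Ref: bottleneck 3, flow now 3.
Augment Well→a→c→g→Ref: bottleneck 5, flow now 8.
Augment Well→b→d→f→Ref: bottleneck 4, flow now 12.
Augment Well→b→d→g→Ref: bottleneck 1, flow now 13.
No augmenting path remains; maximum flow = 13.
In the residual graph, reachable from Well: {Well}.
Min-cut edges: Well→a (8), Well→b (5); capacity 8 + 5 = 13.
This cut is saturated, so no flow can exceed 13.

13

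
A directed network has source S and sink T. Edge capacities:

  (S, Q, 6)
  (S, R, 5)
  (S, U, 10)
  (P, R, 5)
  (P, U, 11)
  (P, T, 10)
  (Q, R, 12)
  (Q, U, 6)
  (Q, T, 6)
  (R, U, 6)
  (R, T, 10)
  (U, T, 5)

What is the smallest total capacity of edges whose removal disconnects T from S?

Augment S→Q→T: bottleneck 6, flow now 6.
Augment S→R→T: bottleneck 5, flow now 11.
Augment S→U→T: bottleneck 5, flow now 16.
No augmenting path remains; maximum flow = 16.
By max-flow min-cut, the minimum cut capacity equals the max flow.
In the residual graph, reachable from S: {S, U}.
Min-cut edges: S→Q (6), S→R (5), U→T (5); capacity 6 + 5 + 5 = 16.

16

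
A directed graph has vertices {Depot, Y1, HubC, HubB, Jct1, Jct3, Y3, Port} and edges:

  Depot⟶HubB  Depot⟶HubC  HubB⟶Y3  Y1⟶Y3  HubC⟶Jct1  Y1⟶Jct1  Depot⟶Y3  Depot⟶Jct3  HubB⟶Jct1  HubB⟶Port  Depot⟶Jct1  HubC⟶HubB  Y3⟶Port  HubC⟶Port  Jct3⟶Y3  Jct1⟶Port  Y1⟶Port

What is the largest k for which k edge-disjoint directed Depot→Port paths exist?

4

Assign every edge capacity 1; by Menger, the answer equals the max flow.
Path Depot→HubC→Port (+1); total 1.
Path Depot→HubB→Port (+1); total 2.
Path Depot→Jct1→Port (+1); total 3.
Path Depot→Y3→Port (+1); total 4.
No residual Depot→Port path; max flow = 4.
Certifying cut of size 4: {Depot→HubB, Depot→HubC, Depot→Jct1, Y3→Port}.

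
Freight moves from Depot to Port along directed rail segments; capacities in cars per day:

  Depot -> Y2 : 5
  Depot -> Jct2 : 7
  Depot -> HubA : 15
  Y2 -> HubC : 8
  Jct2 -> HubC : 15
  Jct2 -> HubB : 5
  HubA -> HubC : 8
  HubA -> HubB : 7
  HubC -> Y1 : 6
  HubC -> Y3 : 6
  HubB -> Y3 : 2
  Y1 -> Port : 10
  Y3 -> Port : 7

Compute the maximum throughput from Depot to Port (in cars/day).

13

Augment Depot→Y2→HubC→Y1→Port: bottleneck 5, flow now 5.
Augment Depot→Jct2→HubC→Y1→Port: bottleneck 1, flow now 6.
Augment Depot→Jct2→HubC→Y3→Port: bottleneck 6, flow now 12.
Augment Depot→HubA→HubB→Y3→Port: bottleneck 1, flow now 13.
No augmenting path remains; maximum flow = 13.
In the residual graph, reachable from Depot: {Depot, Y2, Jct2, HubA, HubC, HubB, Y3}.
Min-cut edges: HubC→Y1 (6), Y3→Port (7); capacity 6 + 7 = 13.
This cut is saturated, so no flow can exceed 13.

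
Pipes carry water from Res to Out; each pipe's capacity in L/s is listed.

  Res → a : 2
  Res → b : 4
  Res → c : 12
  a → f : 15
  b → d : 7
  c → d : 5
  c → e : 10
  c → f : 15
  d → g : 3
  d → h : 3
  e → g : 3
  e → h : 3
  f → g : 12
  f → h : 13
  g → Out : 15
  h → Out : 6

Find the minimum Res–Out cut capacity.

Augment Res→a→f→g→Out: bottleneck 2, flow now 2.
Augment Res→b→d→g→Out: bottleneck 3, flow now 5.
Augment Res→b→d→h→Out: bottleneck 1, flow now 6.
Augment Res→c→d→h→Out: bottleneck 2, flow now 8.
Augment Res→c→e→g→Out: bottleneck 3, flow now 11.
Augment Res→c→e→h→Out: bottleneck 3, flow now 14.
Augment Res→c→f→g→Out: bottleneck 4, flow now 18.
No augmenting path remains; maximum flow = 18.
By max-flow min-cut, the minimum cut capacity equals the max flow.
In the residual graph, reachable from Res: {Res}.
Min-cut edges: Res→a (2), Res→b (4), Res→c (12); capacity 2 + 4 + 12 = 18.

18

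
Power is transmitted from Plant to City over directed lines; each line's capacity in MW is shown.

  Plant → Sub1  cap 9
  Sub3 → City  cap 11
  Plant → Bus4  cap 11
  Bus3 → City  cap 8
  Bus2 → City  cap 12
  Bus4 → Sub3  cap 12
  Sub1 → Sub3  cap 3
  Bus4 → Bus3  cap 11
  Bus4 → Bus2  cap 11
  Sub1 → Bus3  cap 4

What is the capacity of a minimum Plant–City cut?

Augment Plant→Bus4→Bus3→City: bottleneck 8, flow now 8.
Augment Plant→Bus4→Bus2→City: bottleneck 3, flow now 11.
Augment Plant→Sub1→Sub3→City: bottleneck 3, flow now 14.
Augment Plant→Sub1→Bus3→Bus4→Bus2→City: bottleneck 4, flow now 18. (uses reverse residual edge)
No augmenting path remains; maximum flow = 18.
By max-flow min-cut, the minimum cut capacity equals the max flow.
In the residual graph, reachable from Plant: {Plant, Sub1}.
Min-cut edges: Plant→Bus4 (11), Sub1→Bus3 (4), Sub1→Sub3 (3); capacity 11 + 4 + 3 = 18.

18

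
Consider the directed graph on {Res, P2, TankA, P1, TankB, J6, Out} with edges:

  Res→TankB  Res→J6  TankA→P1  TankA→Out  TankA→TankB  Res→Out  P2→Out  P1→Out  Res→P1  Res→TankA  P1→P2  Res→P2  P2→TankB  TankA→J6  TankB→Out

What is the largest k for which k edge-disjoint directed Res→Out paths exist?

Assign every edge capacity 1; by Menger, the answer equals the max flow.
Path Res→Out (+1); total 1.
Path Res→P2→Out (+1); total 2.
Path Res→TankA→Out (+1); total 3.
Path Res→P1→Out (+1); total 4.
Path Res→TankB→Out (+1); total 5.
No residual Res→Out path; max flow = 5.
Certifying cut of size 5: {Res→Out, Res→P1, Res→P2, Res→TankA, Res→TankB}.

5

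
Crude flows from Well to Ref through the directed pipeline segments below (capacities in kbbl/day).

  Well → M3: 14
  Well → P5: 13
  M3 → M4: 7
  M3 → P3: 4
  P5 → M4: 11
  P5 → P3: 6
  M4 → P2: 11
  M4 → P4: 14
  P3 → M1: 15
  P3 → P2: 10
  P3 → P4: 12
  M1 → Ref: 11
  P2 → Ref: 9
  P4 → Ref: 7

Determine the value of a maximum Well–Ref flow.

24

Augment Well→M3→M4→P2→Ref: bottleneck 7, flow now 7.
Augment Well→M3→P3→M1→Ref: bottleneck 4, flow now 11.
Augment Well→P5→M4→P2→Ref: bottleneck 2, flow now 13.
Augment Well→P5→M4→P4→Ref: bottleneck 7, flow now 20.
Augment Well→P5→P3→M1→Ref: bottleneck 4, flow now 24.
No augmenting path remains; maximum flow = 24.
In the residual graph, reachable from Well: {Well, M3}.
Min-cut edges: Well→P5 (13), M3→M4 (7), M3→P3 (4); capacity 13 + 7 + 4 = 24.
This cut is saturated, so no flow can exceed 24.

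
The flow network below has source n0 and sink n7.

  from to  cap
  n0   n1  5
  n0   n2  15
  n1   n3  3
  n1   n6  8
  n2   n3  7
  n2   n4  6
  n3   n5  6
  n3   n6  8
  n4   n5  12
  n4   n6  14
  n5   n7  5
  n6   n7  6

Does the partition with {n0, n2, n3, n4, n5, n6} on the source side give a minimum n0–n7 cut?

No — its capacity is 16, but the minimum cut has capacity 11.

Given cut capacity: 5 + 5 + 6 = 16.
Augment n0→n1→n6→n7: bottleneck 5, flow now 5.
Augment n0→n2→n3→n5→n7: bottleneck 5, flow now 10.
Augment n0→n2→n3→n6→n7: bottleneck 1, flow now 11.
No augmenting path remains; maximum flow = 11.
In the residual graph, reachable from n0: {n0, n1, n2, n3, n4, n5, n6}.
Min-cut edges: n5→n7 (5), n6→n7 (6); capacity 5 + 6 = 11.
Cut capacity 16 exceeds the max flow 11, so it is not minimum.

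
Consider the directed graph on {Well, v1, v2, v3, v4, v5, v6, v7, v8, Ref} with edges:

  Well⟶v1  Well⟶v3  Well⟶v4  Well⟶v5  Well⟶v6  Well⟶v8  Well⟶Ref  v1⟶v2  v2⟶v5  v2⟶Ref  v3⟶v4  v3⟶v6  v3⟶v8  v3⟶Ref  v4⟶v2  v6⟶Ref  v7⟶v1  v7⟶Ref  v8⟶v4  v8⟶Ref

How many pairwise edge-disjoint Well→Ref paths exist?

5

Assign every edge capacity 1; by Menger, the answer equals the max flow.
Path Well→Ref (+1); total 1.
Path Well→v3→Ref (+1); total 2.
Path Well→v6→Ref (+1); total 3.
Path Well→v8→Ref (+1); total 4.
Path Well→v1→v2→Ref (+1); total 5.
No residual Well→Ref path; max flow = 5.
Certifying cut of size 5: {Well→Ref, Well→v3, Well→v6, Well→v8, v2→Ref}.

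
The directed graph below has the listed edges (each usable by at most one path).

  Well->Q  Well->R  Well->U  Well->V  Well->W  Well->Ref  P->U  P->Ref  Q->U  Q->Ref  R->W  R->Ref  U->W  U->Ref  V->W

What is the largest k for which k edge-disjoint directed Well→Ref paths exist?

Assign every edge capacity 1; by Menger, the answer equals the max flow.
Path Well→Ref (+1); total 1.
Path Well→Q→Ref (+1); total 2.
Path Well→R→Ref (+1); total 3.
Path Well→U→Ref (+1); total 4.
No residual Well→Ref path; max flow = 4.
Certifying cut of size 4: {Well→Q, Well→R, Well→Ref, Well→U}.

4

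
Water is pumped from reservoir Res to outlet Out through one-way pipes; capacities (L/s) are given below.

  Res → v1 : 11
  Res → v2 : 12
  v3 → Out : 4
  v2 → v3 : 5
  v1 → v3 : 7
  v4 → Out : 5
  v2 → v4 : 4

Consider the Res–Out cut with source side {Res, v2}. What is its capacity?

Edges leaving {Res, v2}: Res→v1 (11), v2→v3 (5), v2→v4 (4).
Cut capacity = 11 + 5 + 4 = 20.

20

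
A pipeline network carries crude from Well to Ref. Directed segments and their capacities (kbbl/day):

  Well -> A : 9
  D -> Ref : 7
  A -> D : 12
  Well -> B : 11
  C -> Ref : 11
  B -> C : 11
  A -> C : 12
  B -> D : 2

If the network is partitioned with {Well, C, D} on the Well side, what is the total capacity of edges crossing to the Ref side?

Edges leaving {Well, C, D}: Well→A (9), Well→B (11), C→Ref (11), D→Ref (7).
Cut capacity = 9 + 11 + 11 + 7 = 38.

38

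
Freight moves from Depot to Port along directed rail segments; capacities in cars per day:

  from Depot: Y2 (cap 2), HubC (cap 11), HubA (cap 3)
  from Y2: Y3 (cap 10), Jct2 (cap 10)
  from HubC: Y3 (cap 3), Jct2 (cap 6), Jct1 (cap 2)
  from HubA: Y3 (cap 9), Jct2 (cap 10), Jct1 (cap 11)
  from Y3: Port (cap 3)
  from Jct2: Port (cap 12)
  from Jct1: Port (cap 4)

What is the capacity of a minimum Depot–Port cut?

16

Augment Depot→Y2→Y3→Port: bottleneck 2, flow now 2.
Augment Depot→HubC→Y3→Port: bottleneck 1, flow now 3.
Augment Depot→HubC→Jct2→Port: bottleneck 6, flow now 9.
Augment Depot→HubC→Jct1→Port: bottleneck 2, flow now 11.
Augment Depot→HubA→Jct2→Port: bottleneck 3, flow now 14.
Augment Depot→HubC→Y3→Y2→Jct2→Port: bottleneck 2, flow now 16. (uses reverse residual edge)
No augmenting path remains; maximum flow = 16.
By max-flow min-cut, the minimum cut capacity equals the max flow.
In the residual graph, reachable from Depot: {Depot}.
Min-cut edges: Depot→Y2 (2), Depot→HubC (11), Depot→HubA (3); capacity 2 + 11 + 3 = 16.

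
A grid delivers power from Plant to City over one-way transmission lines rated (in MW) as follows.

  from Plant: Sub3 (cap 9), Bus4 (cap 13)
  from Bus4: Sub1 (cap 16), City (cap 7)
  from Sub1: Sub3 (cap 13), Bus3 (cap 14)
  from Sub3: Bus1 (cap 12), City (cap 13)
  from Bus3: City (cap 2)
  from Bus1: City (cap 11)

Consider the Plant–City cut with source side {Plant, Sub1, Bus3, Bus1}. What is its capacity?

Edges leaving {Plant, Sub1, Bus3, Bus1}: Plant→Bus4 (13), Plant→Sub3 (9), Sub1→Sub3 (13), Bus3→City (2), Bus1→City (11).
Cut capacity = 13 + 9 + 13 + 2 + 11 = 48.

48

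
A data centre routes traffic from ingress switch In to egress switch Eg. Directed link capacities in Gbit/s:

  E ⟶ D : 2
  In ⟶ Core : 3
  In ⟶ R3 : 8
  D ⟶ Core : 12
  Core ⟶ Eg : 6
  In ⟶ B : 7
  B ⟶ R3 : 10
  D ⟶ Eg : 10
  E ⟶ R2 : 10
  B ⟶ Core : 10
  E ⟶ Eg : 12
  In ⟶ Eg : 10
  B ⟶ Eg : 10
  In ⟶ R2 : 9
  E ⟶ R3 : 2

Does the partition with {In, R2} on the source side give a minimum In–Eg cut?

No — its capacity is 28, but the minimum cut has capacity 20.

Given cut capacity: 7 + 8 + 3 + 10 = 28.
Augment In→Eg: bottleneck 10, flow now 10.
Augment In→B→Eg: bottleneck 7, flow now 17.
Augment In→Core→Eg: bottleneck 3, flow now 20.
No augmenting path remains; maximum flow = 20.
In the residual graph, reachable from In: {In, R3, R2}.
Min-cut edges: In→B (7), In→Core (3), In→Eg (10); capacity 7 + 3 + 10 = 20.
Cut capacity 28 exceeds the max flow 20, so it is not minimum.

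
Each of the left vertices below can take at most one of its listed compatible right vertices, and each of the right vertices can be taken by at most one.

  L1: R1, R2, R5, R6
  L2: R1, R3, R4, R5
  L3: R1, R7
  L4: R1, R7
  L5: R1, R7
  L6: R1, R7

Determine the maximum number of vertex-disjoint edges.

4

Unit-capacity flow: source→left, listed edges, right→sink; max matching = max flow.
Augmenting path L1→R1 (+1); matched 1.
Augmenting path L2→R3 (+1); matched 2.
Augmenting path L3→R7 (+1); matched 3.
Augmenting path L4→R1→L1→R2 (+1); matched 4.
No augmenting path remains; maximum matching = 4.
König certificate: {L1, L2, R1, R7} is a vertex cover of size 4 (every listed pair touches it), so no matching can be larger.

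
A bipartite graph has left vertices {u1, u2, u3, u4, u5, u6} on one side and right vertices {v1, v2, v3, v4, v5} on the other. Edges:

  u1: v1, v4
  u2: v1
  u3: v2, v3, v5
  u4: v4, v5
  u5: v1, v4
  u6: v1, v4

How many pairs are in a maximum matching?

4

Unit-capacity flow: source→left, listed edges, right→sink; max matching = max flow.
Augmenting path u1→v1 (+1); matched 1.
Augmenting path u3→v2 (+1); matched 2.
Augmenting path u4→v4 (+1); matched 3.
Augmenting path u5→v4→u4→v5 (+1); matched 4.
No augmenting path remains; maximum matching = 4.
König certificate: {u3, u4, v1, v4} is a vertex cover of size 4 (every listed pair touches it), so no matching can be larger.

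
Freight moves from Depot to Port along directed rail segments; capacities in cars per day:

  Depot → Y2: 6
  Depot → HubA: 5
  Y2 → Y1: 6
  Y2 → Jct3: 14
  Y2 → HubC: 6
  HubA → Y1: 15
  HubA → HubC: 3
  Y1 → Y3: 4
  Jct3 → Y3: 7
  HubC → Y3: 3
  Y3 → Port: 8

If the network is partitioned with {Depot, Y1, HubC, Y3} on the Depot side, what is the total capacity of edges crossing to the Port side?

19

Edges leaving {Depot, Y1, HubC, Y3}: Depot→Y2 (6), Depot→HubA (5), Y3→Port (8).
Cut capacity = 6 + 5 + 8 = 19.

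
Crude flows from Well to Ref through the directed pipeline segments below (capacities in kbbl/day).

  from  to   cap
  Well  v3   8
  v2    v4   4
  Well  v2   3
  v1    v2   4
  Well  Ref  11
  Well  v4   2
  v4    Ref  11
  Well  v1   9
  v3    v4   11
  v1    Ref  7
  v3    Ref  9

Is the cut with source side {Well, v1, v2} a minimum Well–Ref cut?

Yes — it is a minimum cut (capacity 32).

Given cut capacity: 8 + 2 + 11 + 7 + 4 = 32.
Augment Well→Ref: bottleneck 11, flow now 11.
Augment Well→v1→Ref: bottleneck 7, flow now 18.
Augment Well→v3→Ref: bottleneck 8, flow now 26.
Augment Well→v4→Ref: bottleneck 2, flow now 28.
Augment Well→v2→v4→Ref: bottleneck 3, flow now 31.
Augment Well→v1→v2→v4→Ref: bottleneck 1, flow now 32.
No augmenting path remains; maximum flow = 32.
Cut capacity 32 equals the max flow, so it is a minimum cut.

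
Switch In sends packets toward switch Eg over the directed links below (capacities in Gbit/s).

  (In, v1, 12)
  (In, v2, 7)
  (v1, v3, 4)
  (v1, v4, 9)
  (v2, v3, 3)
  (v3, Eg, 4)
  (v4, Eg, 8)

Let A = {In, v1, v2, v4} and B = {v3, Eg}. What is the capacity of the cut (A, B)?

Edges leaving {In, v1, v2, v4}: v1→v3 (4), v2→v3 (3), v4→Eg (8).
Cut capacity = 4 + 3 + 8 = 15.

15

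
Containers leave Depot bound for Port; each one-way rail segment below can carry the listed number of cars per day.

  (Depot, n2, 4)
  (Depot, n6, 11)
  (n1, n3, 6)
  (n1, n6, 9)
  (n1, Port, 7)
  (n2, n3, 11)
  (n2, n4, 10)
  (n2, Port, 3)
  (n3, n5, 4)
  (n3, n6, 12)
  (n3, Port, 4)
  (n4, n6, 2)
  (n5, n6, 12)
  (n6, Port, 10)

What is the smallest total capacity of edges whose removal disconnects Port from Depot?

Augment Depot→n2→Port: bottleneck 3, flow now 3.
Augment Depot→n6→Port: bottleneck 10, flow now 13.
Augment Depot→n2→n3→Port: bottleneck 1, flow now 14.
No augmenting path remains; maximum flow = 14.
By max-flow min-cut, the minimum cut capacity equals the max flow.
In the residual graph, reachable from Depot: {Depot, n6}.
Min-cut edges: Depot→n2 (4), n6→Port (10); capacity 4 + 10 = 14.

14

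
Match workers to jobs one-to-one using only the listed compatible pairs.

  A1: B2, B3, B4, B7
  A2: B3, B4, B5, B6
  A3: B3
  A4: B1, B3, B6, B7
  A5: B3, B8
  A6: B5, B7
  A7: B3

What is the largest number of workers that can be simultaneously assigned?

Unit-capacity flow: source→left, listed edges, right→sink; max matching = max flow.
Augmenting path A1→B2 (+1); matched 1.
Augmenting path A2→B3 (+1); matched 2.
Augmenting path A4→B1 (+1); matched 3.
Augmenting path A5→B8 (+1); matched 4.
Augmenting path A6→B5 (+1); matched 5.
Augmenting path A3→B3→A2→B4 (+1); matched 6.
No augmenting path remains; maximum matching = 6.
König certificate: {A1, A2, A4, A5, A6, B3} is a vertex cover of size 6 (every listed pair touches it), so no matching can be larger.

6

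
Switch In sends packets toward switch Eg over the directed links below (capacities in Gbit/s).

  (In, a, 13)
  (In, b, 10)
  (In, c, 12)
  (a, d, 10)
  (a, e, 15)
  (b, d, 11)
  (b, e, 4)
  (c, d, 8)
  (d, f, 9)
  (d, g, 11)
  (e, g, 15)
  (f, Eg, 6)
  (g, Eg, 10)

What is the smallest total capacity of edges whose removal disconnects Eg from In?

Augment In→a→d→f→Eg: bottleneck 6, flow now 6.
Augment In→a→d→g→Eg: bottleneck 4, flow now 10.
Augment In→a→e→g→Eg: bottleneck 3, flow now 13.
Augment In→b→d→g→Eg: bottleneck 3, flow now 16.
No augmenting path remains; maximum flow = 16.
By max-flow min-cut, the minimum cut capacity equals the max flow.
In the residual graph, reachable from In: {In, a, b, c, d, e, f, g}.
Min-cut edges: f→Eg (6), g→Eg (10); capacity 6 + 10 = 16.

16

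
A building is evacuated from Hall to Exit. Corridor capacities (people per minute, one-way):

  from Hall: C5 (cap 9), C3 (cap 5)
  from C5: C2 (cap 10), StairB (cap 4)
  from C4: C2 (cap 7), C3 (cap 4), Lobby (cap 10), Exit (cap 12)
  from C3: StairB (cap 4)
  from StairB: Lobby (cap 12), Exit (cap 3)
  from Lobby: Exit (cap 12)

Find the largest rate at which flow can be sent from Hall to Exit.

Augment Hall→C5→StairB→Exit: bottleneck 3, flow now 3.
Augment Hall→C5→StairB→Lobby→Exit: bottleneck 1, flow now 4.
Augment Hall→C3→StairB→Lobby→Exit: bottleneck 4, flow now 8.
No augmenting path remains; maximum flow = 8.
In the residual graph, reachable from Hall: {Hall, C5, C2, C3}.
Min-cut edges: C5→StairB (4), C3→StairB (4); capacity 4 + 4 = 8.
This cut is saturated, so no flow can exceed 8.

8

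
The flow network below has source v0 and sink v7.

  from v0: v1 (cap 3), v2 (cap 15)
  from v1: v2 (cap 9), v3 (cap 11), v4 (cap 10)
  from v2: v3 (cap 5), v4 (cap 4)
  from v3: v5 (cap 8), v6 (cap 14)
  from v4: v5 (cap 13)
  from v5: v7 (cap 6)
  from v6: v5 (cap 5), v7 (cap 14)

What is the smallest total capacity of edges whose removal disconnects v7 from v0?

12

Augment v0→v1→v3→v5→v7: bottleneck 3, flow now 3.
Augment v0→v2→v3→v5→v7: bottleneck 3, flow now 6.
Augment v0→v2→v3→v6→v7: bottleneck 2, flow now 8.
Augment v0→v2→v4→v5→v3→v6→v7: bottleneck 4, flow now 12. (uses reverse residual edge)
No augmenting path remains; maximum flow = 12.
By max-flow min-cut, the minimum cut capacity equals the max flow.
In the residual graph, reachable from v0: {v0, v2}.
Min-cut edges: v0→v1 (3), v2→v3 (5), v2→v4 (4); capacity 3 + 5 + 4 = 12.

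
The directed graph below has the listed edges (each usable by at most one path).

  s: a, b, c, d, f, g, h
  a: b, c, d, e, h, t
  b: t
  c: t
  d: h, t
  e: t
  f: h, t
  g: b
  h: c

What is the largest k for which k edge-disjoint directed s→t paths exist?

5

Assign every edge capacity 1; by Menger, the answer equals the max flow.
Path s→a→t (+1); total 1.
Path s→b→t (+1); total 2.
Path s→c→t (+1); total 3.
Path s→d→t (+1); total 4.
Path s→f→t (+1); total 5.
No residual s→t path; max flow = 5.
Certifying cut of size 5: {b→t, c→t, s→a, s→d, s→f}.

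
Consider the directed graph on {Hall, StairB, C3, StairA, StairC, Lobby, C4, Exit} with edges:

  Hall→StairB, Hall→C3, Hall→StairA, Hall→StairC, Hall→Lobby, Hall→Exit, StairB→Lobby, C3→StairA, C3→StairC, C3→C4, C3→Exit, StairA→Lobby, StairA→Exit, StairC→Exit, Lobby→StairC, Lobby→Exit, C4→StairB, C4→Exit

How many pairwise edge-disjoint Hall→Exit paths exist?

Assign every edge capacity 1; by Menger, the answer equals the max flow.
Path Hall→Exit (+1); total 1.
Path Hall→C3→Exit (+1); total 2.
Path Hall→StairA→Exit (+1); total 3.
Path Hall→StairC→Exit (+1); total 4.
Path Hall→Lobby→Exit (+1); total 5.
No residual Hall→Exit path; max flow = 5.
Certifying cut of size 5: {Hall→C3, Hall→Exit, Hall→StairA, Lobby→Exit, StairC→Exit}.

5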